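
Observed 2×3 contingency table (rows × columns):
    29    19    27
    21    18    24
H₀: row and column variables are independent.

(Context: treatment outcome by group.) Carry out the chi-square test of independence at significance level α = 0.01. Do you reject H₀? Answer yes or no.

Row totals [75, 63], col totals [50, 37, 51], n=138
χ² = (29−27.17)²/27.17 + (19−20.11)²/20.11 + (27−27.72)²/27.72 + (21−22.83)²/22.83 + (18−16.89)²/16.89 + (24−23.28)²/23.28 = 0.4434
df = 2
p-value (upper-tail) = 0.80117
At α=0.01: p ≥ α → fail to reject H₀

reject H₀: no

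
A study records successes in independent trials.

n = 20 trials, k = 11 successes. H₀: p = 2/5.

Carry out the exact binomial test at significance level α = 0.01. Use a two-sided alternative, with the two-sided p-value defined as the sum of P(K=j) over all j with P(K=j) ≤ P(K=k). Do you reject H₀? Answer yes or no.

reject H₀: no

Exact binomial: n=20, k=11, p₀=2/5=0.4000
P(X=j) = C(n,j)·p₀^j·(1−p₀)^(n−j); p = Σ P(X=j) over j with P(X=j) ≤ P(X=11)
p-value (two-sided) = 0.17847
At α=0.01: p ≥ α → fail to reject H₀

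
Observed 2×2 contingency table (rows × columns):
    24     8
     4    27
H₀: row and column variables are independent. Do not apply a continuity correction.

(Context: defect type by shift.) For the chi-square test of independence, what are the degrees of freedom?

df = (r−1)(c−1) = (2−1)·(2−1) = 1

degrees of freedom = 1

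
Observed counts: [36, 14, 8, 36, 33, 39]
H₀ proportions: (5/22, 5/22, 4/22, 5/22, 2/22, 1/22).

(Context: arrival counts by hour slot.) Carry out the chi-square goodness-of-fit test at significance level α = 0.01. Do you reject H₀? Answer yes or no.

reject H₀: yes

n = 166; E_i = n·p_i = [37.73, 37.73, 30.18, 37.73, 15.09, 7.55]
χ² = (36−37.73)²/37.73 + (14−37.73)²/37.73 + (8−30.18)²/30.18 + (36−37.73)²/37.73 + (33−15.09)²/15.09 + (39−7.55)²/7.55 = 183.7602
df = 5
p-value (upper-tail) = 0.00000
At α=0.01: p < α → reject H₀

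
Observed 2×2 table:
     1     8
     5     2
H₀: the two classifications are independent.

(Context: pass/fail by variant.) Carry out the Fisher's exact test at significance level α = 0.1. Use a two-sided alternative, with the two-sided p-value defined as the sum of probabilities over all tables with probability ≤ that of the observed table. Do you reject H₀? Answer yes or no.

reject H₀: yes

Margins: r₁=9, r₂=7, c₁=6, c₂=10, n=16
p_obs = C(9,1)·C(7,5)/C(16,6); sum pmf over tables with pmf ≤ p_obs
p-value (two-sided) = 0.03497
At α=0.1: p < α → reject H₀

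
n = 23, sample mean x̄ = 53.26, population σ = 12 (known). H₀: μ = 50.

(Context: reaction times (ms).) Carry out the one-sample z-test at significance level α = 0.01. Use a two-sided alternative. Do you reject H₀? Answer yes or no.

SE = σ/√n = 12/√23 = 2.5022
z = (x̄−μ₀)/SE = (53.26−50)/2.5022 = 1.3029
p-value (two-sided) = 0.19262
At α=0.01: p ≥ α → fail to reject H₀

reject H₀: no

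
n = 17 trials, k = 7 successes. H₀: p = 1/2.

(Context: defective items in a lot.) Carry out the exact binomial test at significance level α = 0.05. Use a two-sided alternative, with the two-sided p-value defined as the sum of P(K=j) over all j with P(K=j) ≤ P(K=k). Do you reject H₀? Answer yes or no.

reject H₀: no

Exact binomial: n=17, k=7, p₀=1/2=0.5000
P(X=j) = C(n,j)·p₀^j·(1−p₀)^(n−j); p = Σ P(X=j) over j with P(X=j) ≤ P(X=7)
p-value (two-sided) = 0.62906
At α=0.05: p ≥ α → fail to reject H₀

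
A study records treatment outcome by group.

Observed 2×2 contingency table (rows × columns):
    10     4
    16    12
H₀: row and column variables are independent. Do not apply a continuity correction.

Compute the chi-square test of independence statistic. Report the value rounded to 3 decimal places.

Row totals [14, 28], col totals [26, 16], n=42
χ² = (10−8.67)²/8.67 + (4−5.33)²/5.33 + (16−17.33)²/17.33 + (12−10.67)²/10.67 = 0.8077
df = 1

test statistic = 0.808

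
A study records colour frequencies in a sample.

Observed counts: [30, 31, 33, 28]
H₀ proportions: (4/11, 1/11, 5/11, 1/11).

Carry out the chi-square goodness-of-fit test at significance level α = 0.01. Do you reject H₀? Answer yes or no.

n = 122; E_i = n·p_i = [44.36, 11.09, 55.45, 11.09]
χ² = (30−44.36)²/44.36 + (31−11.09)²/11.09 + (33−55.45)²/55.45 + (28−11.09)²/11.09 = 75.2607
df = 3
p-value (upper-tail) = 0.00000
At α=0.01: p < α → reject H₀

reject H₀: yes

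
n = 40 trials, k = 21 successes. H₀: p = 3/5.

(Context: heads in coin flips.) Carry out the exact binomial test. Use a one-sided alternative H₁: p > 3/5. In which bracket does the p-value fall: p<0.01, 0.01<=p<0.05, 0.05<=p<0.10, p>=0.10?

Exact binomial: n=40, k=21, p₀=3/5=0.6000
P(X≥21) from Σ C(n,i)·p₀^i·(1−p₀)^(n−i)
p-value (one-sided, H₁ greater) = 0.87023
→ bracket: p>=0.10

p-value bracket: p>=0.10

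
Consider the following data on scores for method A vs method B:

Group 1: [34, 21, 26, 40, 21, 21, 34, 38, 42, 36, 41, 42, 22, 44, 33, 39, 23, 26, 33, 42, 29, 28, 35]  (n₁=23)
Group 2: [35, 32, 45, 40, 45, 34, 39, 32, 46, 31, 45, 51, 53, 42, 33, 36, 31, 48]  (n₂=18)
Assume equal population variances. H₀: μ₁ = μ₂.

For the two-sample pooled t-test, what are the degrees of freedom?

df = n₁ + n₂ − 2 = 23 + 18 − 2 = 39

degrees of freedom = 39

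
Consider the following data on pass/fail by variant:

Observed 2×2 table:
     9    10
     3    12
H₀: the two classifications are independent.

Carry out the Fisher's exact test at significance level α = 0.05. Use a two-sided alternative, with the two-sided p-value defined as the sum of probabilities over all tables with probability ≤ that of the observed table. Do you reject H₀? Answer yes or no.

Margins: r₁=19, r₂=15, c₁=12, c₂=22, n=34
p_obs = C(19,9)·C(15,3)/C(34,12); sum pmf over tables with pmf ≤ p_obs
p-value (two-sided) = 0.15181
At α=0.05: p ≥ α → fail to reject H₀

reject H₀: no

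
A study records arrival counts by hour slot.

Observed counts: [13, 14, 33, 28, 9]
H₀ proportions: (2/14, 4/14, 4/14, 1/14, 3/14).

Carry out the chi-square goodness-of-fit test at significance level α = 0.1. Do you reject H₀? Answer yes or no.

n = 97; E_i = n·p_i = [13.86, 27.71, 27.71, 6.93, 20.79]
χ² = (13−13.86)²/13.86 + (14−27.71)²/27.71 + (33−27.71)²/27.71 + (28−6.93)²/6.93 + (9−20.79)²/20.79 = 78.6134
df = 4
p-value (upper-tail) = 0.00000
At α=0.1: p < α → reject H₀

reject H₀: yes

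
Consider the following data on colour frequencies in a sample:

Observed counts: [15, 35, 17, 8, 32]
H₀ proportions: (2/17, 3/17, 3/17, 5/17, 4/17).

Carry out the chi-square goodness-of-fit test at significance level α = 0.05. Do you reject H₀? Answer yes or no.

n = 107; E_i = n·p_i = [12.59, 18.88, 18.88, 31.47, 25.18]
χ² = (15−12.59)²/12.59 + (35−18.88)²/18.88 + (17−18.88)²/18.88 + (8−31.47)²/31.47 + (32−25.18)²/25.18 = 33.7611
df = 4
p-value (upper-tail) = 0.00000
At α=0.05: p < α → reject H₀

reject H₀: yes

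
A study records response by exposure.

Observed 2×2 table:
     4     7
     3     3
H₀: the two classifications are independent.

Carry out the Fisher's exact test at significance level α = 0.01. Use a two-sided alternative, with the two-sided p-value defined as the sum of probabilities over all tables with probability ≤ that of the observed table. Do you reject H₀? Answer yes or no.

Margins: r₁=11, r₂=6, c₁=7, c₂=10, n=17
p_obs = C(11,4)·C(6,3)/C(17,7); sum pmf over tables with pmf ≤ p_obs
p-value (two-sided) = 0.64367
At α=0.01: p ≥ α → fail to reject H₀

reject H₀: no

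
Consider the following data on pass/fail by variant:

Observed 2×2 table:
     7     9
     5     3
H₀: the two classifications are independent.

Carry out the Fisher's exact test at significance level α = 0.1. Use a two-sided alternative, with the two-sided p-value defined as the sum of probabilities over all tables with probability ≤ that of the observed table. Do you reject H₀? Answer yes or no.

reject H₀: no

Margins: r₁=16, r₂=8, c₁=12, c₂=12, n=24
p_obs = C(16,7)·C(8,5)/C(24,12); sum pmf over tables with pmf ≤ p_obs
p-value (two-sided) = 0.66685
At α=0.1: p ≥ α → fail to reject H₀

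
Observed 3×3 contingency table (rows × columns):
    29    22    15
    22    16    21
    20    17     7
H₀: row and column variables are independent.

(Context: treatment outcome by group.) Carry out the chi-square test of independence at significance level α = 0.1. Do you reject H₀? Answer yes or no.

reject H₀: no

Row totals [66, 59, 44], col totals [71, 55, 43], n=169
χ² = (29−27.73)²/27.73 + (22−21.48)²/21.48 + (15−16.79)²/16.79 + (22−24.79)²/24.79 + (16−19.20)²/19.20 + (21−15.01)²/15.01 + (20−18.49)²/18.49 + (17−14.32)²/14.32 + (7−11.20)²/11.20 = 5.6961
df = 4
p-value (upper-tail) = 0.22302
At α=0.1: p ≥ α → fail to reject H₀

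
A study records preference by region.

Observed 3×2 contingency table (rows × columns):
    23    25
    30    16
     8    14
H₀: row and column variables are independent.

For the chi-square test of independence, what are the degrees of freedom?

df = (r−1)(c−1) = (3−1)·(2−1) = 2

degrees of freedom = 2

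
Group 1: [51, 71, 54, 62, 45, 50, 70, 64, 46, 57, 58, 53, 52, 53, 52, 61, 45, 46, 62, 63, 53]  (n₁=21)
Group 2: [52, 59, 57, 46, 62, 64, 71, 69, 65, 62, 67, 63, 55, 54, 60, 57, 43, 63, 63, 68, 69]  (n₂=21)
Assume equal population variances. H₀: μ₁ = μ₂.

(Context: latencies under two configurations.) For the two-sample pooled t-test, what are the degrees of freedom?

degrees of freedom = 40

df = n₁ + n₂ − 2 = 21 + 21 − 2 = 40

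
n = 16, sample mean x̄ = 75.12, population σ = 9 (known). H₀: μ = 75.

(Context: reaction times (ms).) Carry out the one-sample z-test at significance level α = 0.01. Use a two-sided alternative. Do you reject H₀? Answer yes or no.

reject H₀: no

SE = σ/√n = 9/√16 = 2.2500
z = (x̄−μ₀)/SE = (75.12−75)/2.2500 = 0.0533
p-value (two-sided) = 0.95747
At α=0.01: p ≥ α → fail to reject H₀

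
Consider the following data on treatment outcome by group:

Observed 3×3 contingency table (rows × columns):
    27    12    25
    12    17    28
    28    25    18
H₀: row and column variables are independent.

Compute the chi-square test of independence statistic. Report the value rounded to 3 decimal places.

Row totals [64, 57, 71], col totals [67, 54, 71], n=192
χ² = (27−22.33)²/22.33 + (12−18.00)²/18.00 + (25−23.67)²/23.67 + (12−19.89)²/19.89 + (17−16.03)²/16.03 + (28−21.08)²/21.08 + (28−24.78)²/24.78 + (25−19.97)²/19.97 + (18−26.26)²/26.26 = 12.7949
df = 4

test statistic = 12.795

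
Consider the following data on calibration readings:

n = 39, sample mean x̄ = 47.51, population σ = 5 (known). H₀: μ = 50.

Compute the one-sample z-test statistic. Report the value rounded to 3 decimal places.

test statistic = -3.110

SE = σ/√n = 5/√39 = 0.8006
z = (x̄−μ₀)/SE = (47.51−50)/0.8006 = -3.1100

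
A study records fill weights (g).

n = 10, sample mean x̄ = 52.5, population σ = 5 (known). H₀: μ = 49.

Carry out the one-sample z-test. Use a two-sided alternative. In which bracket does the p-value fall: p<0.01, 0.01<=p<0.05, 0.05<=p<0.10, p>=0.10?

p-value bracket: 0.01<=p<0.05

SE = σ/√n = 5/√10 = 1.5811
z = (x̄−μ₀)/SE = (52.5−49)/1.5811 = 2.2136
p-value (two-sided) = 0.02686
→ bracket: 0.01<=p<0.05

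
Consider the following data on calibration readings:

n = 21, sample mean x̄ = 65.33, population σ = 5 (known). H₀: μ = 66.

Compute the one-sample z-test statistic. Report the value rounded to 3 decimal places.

SE = σ/√n = 5/√21 = 1.0911
z = (x̄−μ₀)/SE = (65.33−66)/1.0911 = -0.6141

test statistic = -0.614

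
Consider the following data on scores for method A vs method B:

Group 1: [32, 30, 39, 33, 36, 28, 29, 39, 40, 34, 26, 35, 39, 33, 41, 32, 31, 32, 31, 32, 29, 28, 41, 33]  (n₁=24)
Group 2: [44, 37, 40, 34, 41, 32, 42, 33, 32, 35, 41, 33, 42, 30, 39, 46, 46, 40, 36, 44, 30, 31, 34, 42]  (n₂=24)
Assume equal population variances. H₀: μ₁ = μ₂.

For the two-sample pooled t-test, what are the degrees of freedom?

degrees of freedom = 46

df = n₁ + n₂ − 2 = 24 + 24 − 2 = 46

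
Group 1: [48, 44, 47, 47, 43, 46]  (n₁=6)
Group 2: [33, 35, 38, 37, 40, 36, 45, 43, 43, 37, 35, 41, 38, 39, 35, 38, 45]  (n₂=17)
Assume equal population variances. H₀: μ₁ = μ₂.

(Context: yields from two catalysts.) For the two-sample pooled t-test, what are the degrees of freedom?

df = n₁ + n₂ − 2 = 6 + 17 − 2 = 21

degrees of freedom = 21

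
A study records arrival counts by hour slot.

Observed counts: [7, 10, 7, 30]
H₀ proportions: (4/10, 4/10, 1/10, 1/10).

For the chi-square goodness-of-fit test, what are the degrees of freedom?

degrees of freedom = 3

df = k − 1 = 4 − 1 = 3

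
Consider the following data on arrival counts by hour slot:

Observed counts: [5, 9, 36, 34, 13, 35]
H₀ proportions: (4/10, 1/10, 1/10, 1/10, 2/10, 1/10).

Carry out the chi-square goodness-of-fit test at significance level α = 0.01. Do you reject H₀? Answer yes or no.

n = 132; E_i = n·p_i = [52.80, 13.20, 13.20, 13.20, 26.40, 13.20]
χ² = (5−52.80)²/52.80 + (9−13.20)²/13.20 + (36−13.20)²/13.20 + (34−13.20)²/13.20 + (13−26.40)²/26.40 + (35−13.20)²/13.20 = 159.5720
df = 5
p-value (upper-tail) = 0.00000
At α=0.01: p < α → reject H₀

reject H₀: yes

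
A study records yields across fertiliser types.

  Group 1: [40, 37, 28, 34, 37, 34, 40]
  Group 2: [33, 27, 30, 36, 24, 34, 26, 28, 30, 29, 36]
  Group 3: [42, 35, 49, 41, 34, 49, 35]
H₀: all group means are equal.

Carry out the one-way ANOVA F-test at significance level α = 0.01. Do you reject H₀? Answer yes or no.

reject H₀: yes

Group means [35.71, 30.27, 40.71], grand mean 34.720
SSB = Σnᵢ(x̄ᵢ−x̄)² = 476.001; SSW = ΣΣ(x−x̄ᵢ)² = 517.039
MSB = 476.001/2 = 238.0005; MSW = 517.039/22 = 23.5018
F = MSB/MSW = 10.1269
df = (2, 22)
p-value (upper-tail) = 0.00076
At α=0.01: p < α → reject H₀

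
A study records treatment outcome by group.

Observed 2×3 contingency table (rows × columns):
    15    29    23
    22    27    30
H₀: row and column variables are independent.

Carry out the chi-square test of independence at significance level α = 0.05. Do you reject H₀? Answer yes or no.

reject H₀: no

Row totals [67, 79], col totals [37, 56, 53], n=146
χ² = (15−16.98)²/16.98 + (29−25.70)²/25.70 + (23−24.32)²/24.32 + (22−20.02)²/20.02 + (27−30.30)²/30.30 + (30−28.68)²/28.68 = 1.3431
df = 2
p-value (upper-tail) = 0.51093
At α=0.05: p ≥ α → fail to reject H₀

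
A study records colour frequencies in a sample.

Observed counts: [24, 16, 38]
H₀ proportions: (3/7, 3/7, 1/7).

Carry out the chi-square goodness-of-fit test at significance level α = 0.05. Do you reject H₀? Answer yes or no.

n = 78; E_i = n·p_i = [33.43, 33.43, 11.14]
χ² = (24−33.43)²/33.43 + (16−33.43)²/33.43 + (38−11.14)²/11.14 = 76.4786
df = 2
p-value (upper-tail) = 0.00000
At α=0.05: p < α → reject H₀

reject H₀: yes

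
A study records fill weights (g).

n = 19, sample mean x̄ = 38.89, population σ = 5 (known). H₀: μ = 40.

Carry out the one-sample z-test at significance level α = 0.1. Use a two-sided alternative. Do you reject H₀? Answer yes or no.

reject H₀: no

SE = σ/√n = 5/√19 = 1.1471
z = (x̄−μ₀)/SE = (38.89−40)/1.1471 = -0.9677
p-value (two-sided) = 0.33321
At α=0.1: p ≥ α → fail to reject H₀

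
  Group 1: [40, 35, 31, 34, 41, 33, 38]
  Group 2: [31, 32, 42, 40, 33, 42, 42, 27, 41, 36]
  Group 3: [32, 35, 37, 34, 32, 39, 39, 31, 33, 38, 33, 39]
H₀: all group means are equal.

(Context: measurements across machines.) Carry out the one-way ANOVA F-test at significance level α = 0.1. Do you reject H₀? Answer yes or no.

Group means [36.00, 36.60, 35.17], grand mean 35.862
SSB = Σnᵢ(x̄ᵢ−x̄)² = 11.382; SSW = ΣΣ(x−x̄ᵢ)² = 464.067
MSB = 11.382/2 = 5.6908; MSW = 464.067/26 = 17.8487
F = MSB/MSW = 0.3188
df = (2, 26)
p-value (upper-tail) = 0.72980
At α=0.1: p ≥ α → fail to reject H₀

reject H₀: no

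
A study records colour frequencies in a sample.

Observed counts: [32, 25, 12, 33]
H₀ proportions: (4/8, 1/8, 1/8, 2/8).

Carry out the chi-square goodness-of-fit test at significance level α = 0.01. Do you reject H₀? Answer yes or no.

reject H₀: yes

n = 102; E_i = n·p_i = [51.00, 12.75, 12.75, 25.50]
χ² = (32−51.00)²/51.00 + (25−12.75)²/12.75 + (12−12.75)²/12.75 + (33−25.50)²/25.50 = 21.0980
df = 3
p-value (upper-tail) = 0.00010
At α=0.01: p < α → reject H₀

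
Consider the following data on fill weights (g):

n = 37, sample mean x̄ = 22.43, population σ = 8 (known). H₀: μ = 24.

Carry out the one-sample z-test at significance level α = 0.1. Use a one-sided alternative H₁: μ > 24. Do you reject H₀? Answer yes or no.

reject H₀: no

SE = σ/√n = 8/√37 = 1.3152
z = (x̄−μ₀)/SE = (22.43−24)/1.3152 = -1.1937
p-value (one-sided, H₁ greater) = 0.88371
At α=0.1: p ≥ α → fail to reject H₀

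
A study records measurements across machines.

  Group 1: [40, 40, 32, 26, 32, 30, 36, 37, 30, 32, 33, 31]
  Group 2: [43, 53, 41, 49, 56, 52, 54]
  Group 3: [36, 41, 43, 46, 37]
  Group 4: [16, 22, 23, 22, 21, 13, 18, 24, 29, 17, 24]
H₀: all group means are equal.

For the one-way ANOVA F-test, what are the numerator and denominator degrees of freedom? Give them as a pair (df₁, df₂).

k = 4 groups, N = 35 total
df = (k−1, N−k) = (4−1, 35−4) = (3, 31)

degrees of freedom = [3, 31]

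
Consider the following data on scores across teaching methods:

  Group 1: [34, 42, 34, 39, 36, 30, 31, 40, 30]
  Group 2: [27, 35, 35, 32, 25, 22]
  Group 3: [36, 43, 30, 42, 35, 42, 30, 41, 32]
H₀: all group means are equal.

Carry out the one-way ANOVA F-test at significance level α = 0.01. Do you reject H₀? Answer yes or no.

reject H₀: no

Group means [35.11, 29.33, 36.78], grand mean 34.292
SSB = Σnᵢ(x̄ᵢ−x̄)² = 209.181; SSW = ΣΣ(x−x̄ᵢ)² = 537.778
MSB = 209.181/2 = 104.5903; MSW = 537.778/21 = 25.6085
F = MSB/MSW = 4.0842
df = (2, 21)
p-value (upper-tail) = 0.03175
At α=0.01: p ≥ α → fail to reject H₀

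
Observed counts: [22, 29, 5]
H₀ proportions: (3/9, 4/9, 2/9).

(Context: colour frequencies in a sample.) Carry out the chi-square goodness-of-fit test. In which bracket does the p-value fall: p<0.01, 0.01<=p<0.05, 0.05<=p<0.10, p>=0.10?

n = 56; E_i = n·p_i = [18.67, 24.89, 12.44]
χ² = (22−18.67)²/18.67 + (29−24.89)²/24.89 + (5−12.44)²/12.44 = 5.7277
df = 2
p-value (upper-tail) = 0.05705
→ bracket: 0.05<=p<0.10

p-value bracket: 0.05<=p<0.10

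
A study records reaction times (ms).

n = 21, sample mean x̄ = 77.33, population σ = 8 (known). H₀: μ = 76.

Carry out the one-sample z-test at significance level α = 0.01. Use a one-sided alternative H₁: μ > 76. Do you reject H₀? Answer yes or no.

reject H₀: no

SE = σ/√n = 8/√21 = 1.7457
z = (x̄−μ₀)/SE = (77.33−76)/1.7457 = 0.7619
p-value (one-sided, H₁ greater) = 0.22307
At α=0.01: p ≥ α → fail to reject H₀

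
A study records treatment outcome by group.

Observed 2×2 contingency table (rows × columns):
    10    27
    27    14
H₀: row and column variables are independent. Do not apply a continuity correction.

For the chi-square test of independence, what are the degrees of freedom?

df = (r−1)(c−1) = (2−1)·(2−1) = 1

degrees of freedom = 1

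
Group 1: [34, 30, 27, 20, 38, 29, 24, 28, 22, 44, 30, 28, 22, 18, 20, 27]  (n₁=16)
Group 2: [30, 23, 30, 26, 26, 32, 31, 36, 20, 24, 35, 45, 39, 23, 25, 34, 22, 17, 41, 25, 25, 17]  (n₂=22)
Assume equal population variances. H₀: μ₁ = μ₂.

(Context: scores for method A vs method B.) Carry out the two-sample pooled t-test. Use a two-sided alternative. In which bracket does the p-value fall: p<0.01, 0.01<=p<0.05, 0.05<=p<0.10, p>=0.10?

x̄₁=27.562, s₁=6.909, n₁=16
x̄₂=28.455, s₂=7.558, n₂=22
s_p² = [15·6.909² + 21·7.558²]/36 = 53.2053
SE = √(s_p²·(1/16+1/22)) = 2.3966
t = (27.562−28.455)/2.3966 = -0.3722
df = 36
p-value (two-sided) = 0.71192
→ bracket: p>=0.10

p-value bracket: p>=0.10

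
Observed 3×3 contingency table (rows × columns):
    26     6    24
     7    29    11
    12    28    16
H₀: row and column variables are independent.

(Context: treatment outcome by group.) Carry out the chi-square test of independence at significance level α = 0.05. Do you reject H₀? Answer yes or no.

Row totals [56, 47, 56], col totals [45, 63, 51], n=159
χ² = (26−15.85)²/15.85 + (6−22.19)²/22.19 + (24−17.96)²/17.96 + (7−13.30)²/13.30 + (29−18.62)²/18.62 + (11−15.08)²/15.08 + (12−15.85)²/15.85 + (28−22.19)²/22.19 + (16−17.96)²/17.96 = 32.8833
df = 4
p-value (upper-tail) = 0.00000
At α=0.05: p < α → reject H₀

reject H₀: yes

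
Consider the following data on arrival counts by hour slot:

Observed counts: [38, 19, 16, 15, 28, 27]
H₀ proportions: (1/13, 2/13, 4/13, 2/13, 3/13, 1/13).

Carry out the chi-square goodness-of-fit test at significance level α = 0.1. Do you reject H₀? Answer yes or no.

n = 143; E_i = n·p_i = [11.00, 22.00, 44.00, 22.00, 33.00, 11.00]
χ² = (38−11.00)²/11.00 + (19−22.00)²/22.00 + (16−44.00)²/44.00 + (15−22.00)²/22.00 + (28−33.00)²/33.00 + (27−11.00)²/11.00 = 110.7576
df = 5
p-value (upper-tail) = 0.00000
At α=0.1: p < α → reject H₀

reject H₀: yes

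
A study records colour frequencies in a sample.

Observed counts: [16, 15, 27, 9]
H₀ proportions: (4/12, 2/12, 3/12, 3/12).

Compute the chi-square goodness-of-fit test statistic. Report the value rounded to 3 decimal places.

n = 67; E_i = n·p_i = [22.33, 11.17, 16.75, 16.75]
χ² = (16−22.33)²/22.33 + (15−11.17)²/11.17 + (27−16.75)²/16.75 + (9−16.75)²/16.75 = 12.9701
df = 3

test statistic = 12.970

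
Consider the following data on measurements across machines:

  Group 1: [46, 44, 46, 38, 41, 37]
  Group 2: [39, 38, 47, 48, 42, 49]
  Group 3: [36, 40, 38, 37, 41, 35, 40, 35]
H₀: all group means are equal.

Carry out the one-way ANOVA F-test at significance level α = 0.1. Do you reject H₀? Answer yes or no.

Group means [42.00, 43.83, 37.75], grand mean 40.850
SSB = Σnᵢ(x̄ᵢ−x̄)² = 138.217; SSW = ΣΣ(x−x̄ᵢ)² = 232.333
MSB = 138.217/2 = 69.1083; MSW = 232.333/17 = 13.6667
F = MSB/MSW = 5.0567
df = (2, 17)
p-value (upper-tail) = 0.01891
At α=0.1: p < α → reject H₀

reject H₀: yes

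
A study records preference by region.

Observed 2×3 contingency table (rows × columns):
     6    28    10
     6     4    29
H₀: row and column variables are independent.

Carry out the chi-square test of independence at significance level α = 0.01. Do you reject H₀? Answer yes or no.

Row totals [44, 39], col totals [12, 32, 39], n=83
χ² = (6−6.36)²/6.36 + (28−16.96)²/16.96 + (10−20.67)²/20.67 + (6−5.64)²/5.64 + (4−15.04)²/15.04 + (29−18.33)²/18.33 = 27.0534
df = 2
p-value (upper-tail) = 0.00000
At α=0.01: p < α → reject H₀

reject H₀: yes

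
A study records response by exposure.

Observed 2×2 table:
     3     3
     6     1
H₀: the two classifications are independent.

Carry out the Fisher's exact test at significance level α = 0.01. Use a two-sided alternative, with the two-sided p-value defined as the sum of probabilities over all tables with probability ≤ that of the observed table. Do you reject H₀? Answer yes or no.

reject H₀: no

Margins: r₁=6, r₂=7, c₁=9, c₂=4, n=13
p_obs = C(6,3)·C(7,6)/C(13,9); sum pmf over tables with pmf ≤ p_obs
p-value (two-sided) = 0.26573
At α=0.01: p ≥ α → fail to reject H₀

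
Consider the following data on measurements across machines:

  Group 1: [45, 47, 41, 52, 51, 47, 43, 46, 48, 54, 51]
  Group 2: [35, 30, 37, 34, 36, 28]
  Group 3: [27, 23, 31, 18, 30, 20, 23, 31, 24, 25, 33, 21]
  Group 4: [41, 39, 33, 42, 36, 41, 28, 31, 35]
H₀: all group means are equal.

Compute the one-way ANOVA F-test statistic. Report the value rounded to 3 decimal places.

test statistic = 48.208

Group means [47.73, 33.33, 25.50, 36.22], grand mean 35.711
SSB = Σnᵢ(x̄ᵢ−x̄)² = 2875.745; SSW = ΣΣ(x−x̄ᵢ)² = 676.071
MSB = 2875.745/3 = 958.5817; MSW = 676.071/34 = 19.8844
F = MSB/MSW = 48.2076
df = (3, 34)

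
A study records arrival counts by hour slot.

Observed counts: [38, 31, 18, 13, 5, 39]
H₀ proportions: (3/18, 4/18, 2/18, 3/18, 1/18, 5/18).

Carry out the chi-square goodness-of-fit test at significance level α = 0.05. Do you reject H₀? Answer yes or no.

n = 144; E_i = n·p_i = [24.00, 32.00, 16.00, 24.00, 8.00, 40.00]
χ² = (38−24.00)²/24.00 + (31−32.00)²/32.00 + (18−16.00)²/16.00 + (13−24.00)²/24.00 + (5−8.00)²/8.00 + (39−40.00)²/40.00 = 14.6396
df = 5
p-value (upper-tail) = 0.01202
At α=0.05: p < α → reject H₀

reject H₀: yes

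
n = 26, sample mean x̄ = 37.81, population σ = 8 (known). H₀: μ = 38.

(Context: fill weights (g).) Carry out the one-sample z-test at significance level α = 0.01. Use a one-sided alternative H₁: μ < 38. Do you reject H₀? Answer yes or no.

reject H₀: no

SE = σ/√n = 8/√26 = 1.5689
z = (x̄−μ₀)/SE = (37.81−38)/1.5689 = -0.1211
p-value (one-sided, H₁ less) = 0.45181
At α=0.01: p ≥ α → fail to reject H₀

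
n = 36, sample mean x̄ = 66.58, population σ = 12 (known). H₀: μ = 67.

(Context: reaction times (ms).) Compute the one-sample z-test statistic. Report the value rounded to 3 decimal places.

test statistic = -0.210

SE = σ/√n = 12/√36 = 2.0000
z = (x̄−μ₀)/SE = (66.58−67)/2.0000 = -0.2100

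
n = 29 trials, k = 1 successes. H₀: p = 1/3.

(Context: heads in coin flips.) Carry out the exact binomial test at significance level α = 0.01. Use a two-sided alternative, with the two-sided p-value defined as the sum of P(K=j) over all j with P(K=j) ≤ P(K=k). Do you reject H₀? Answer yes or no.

Exact binomial: n=29, k=1, p₀=1/3=0.3333
P(X=j) = C(n,j)·p₀^j·(1−p₀)^(n−j); p = Σ P(X=j) over j with P(X=j) ≤ P(X=1)
p-value (two-sided) = 0.00022
At α=0.01: p < α → reject H₀

reject H₀: yes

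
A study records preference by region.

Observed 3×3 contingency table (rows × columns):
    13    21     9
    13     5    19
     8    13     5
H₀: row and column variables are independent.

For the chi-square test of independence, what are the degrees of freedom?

df = (r−1)(c−1) = (3−1)·(3−1) = 4

degrees of freedom = 4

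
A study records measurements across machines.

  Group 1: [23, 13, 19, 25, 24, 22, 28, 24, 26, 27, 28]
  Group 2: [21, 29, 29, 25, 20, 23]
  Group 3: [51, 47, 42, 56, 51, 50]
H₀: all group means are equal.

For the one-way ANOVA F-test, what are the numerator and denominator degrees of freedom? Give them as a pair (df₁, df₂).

k = 3 groups, N = 23 total
df = (k−1, N−k) = (3−1, 23−3) = (2, 20)

degrees of freedom = [2, 20]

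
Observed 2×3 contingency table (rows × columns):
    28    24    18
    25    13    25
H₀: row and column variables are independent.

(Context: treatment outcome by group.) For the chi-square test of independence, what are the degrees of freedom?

df = (r−1)(c−1) = (2−1)·(3−1) = 2

degrees of freedom = 2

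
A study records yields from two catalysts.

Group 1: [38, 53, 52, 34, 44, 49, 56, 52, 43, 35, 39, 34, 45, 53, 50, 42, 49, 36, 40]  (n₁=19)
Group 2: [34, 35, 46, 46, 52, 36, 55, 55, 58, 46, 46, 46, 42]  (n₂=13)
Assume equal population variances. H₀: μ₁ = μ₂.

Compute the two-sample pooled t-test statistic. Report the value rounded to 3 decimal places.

x̄₁=44.421, s₁=7.244, n₁=19
x̄₂=45.923, s₂=7.762, n₂=13
s_p² = [18·7.244² + 12·7.762²]/30 = 55.5852
SE = √(s_p²·(1/19+1/13)) = 2.6835
t = (44.421−45.923)/2.6835 = -0.5597
df = 30

test statistic = -0.560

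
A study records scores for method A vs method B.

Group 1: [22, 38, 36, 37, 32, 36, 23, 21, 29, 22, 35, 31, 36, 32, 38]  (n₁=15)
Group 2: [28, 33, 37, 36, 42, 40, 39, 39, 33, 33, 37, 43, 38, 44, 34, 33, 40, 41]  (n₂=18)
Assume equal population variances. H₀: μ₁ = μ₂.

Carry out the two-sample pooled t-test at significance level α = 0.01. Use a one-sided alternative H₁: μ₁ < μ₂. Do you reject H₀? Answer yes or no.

x̄₁=31.200, s₁=6.304, n₁=15
x̄₂=37.222, s₂=4.250, n₂=18
s_p² = [14·6.304² + 17·4.250²]/31 = 27.8552
SE = √(s_p²·(1/15+1/18)) = 1.8451
t = (31.200−37.222)/1.8451 = -3.2638
df = 31
p-value (one-sided, H₁ less) = 0.00134
At α=0.01: p < α → reject H₀

reject H₀: yes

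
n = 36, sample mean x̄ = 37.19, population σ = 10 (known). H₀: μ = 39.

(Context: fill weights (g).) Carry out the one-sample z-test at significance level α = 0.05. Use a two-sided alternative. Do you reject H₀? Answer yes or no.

SE = σ/√n = 10/√36 = 1.6667
z = (x̄−μ₀)/SE = (37.19−39)/1.6667 = -1.0860
p-value (two-sided) = 0.27748
At α=0.05: p ≥ α → fail to reject H₀

reject H₀: no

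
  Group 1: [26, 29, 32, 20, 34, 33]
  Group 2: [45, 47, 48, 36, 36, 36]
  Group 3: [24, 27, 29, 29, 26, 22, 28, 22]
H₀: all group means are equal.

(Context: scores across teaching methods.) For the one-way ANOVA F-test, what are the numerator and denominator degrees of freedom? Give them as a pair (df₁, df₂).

k = 3 groups, N = 20 total
df = (k−1, N−k) = (3−1, 20−3) = (2, 17)

degrees of freedom = [2, 17]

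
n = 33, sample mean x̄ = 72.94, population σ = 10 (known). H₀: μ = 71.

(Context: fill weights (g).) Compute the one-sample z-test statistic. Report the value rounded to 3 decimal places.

test statistic = 1.114

SE = σ/√n = 10/√33 = 1.7408
z = (x̄−μ₀)/SE = (72.94−71)/1.7408 = 1.1144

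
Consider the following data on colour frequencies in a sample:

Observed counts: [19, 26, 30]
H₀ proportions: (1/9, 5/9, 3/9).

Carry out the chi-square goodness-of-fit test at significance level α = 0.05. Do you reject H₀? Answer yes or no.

n = 75; E_i = n·p_i = [8.33, 41.67, 25.00]
χ² = (19−8.33)²/8.33 + (26−41.67)²/41.67 + (30−25.00)²/25.00 = 20.5440
df = 2
p-value (upper-tail) = 0.00003
At α=0.05: p < α → reject H₀

reject H₀: yes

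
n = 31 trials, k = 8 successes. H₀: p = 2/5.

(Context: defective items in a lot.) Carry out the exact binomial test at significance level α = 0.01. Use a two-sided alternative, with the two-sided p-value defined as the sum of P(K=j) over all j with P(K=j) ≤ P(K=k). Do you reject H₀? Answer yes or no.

Exact binomial: n=31, k=8, p₀=2/5=0.4000
P(X=j) = C(n,j)·p₀^j·(1−p₀)^(n−j); p = Σ P(X=j) over j with P(X=j) ≤ P(X=8)
p-value (two-sided) = 0.14151
At α=0.01: p ≥ α → fail to reject H₀

reject H₀: no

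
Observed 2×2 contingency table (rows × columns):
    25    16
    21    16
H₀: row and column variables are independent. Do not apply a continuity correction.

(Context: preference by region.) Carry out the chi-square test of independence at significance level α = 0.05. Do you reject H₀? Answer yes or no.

reject H₀: no

Row totals [41, 37], col totals [46, 32], n=78
χ² = (25−24.18)²/24.18 + (16−16.82)²/16.82 + (21−21.82)²/21.82 + (16−15.18)²/15.18 = 0.1431
df = 1
p-value (upper-tail) = 0.70524
At α=0.05: p ≥ α → fail to reject H₀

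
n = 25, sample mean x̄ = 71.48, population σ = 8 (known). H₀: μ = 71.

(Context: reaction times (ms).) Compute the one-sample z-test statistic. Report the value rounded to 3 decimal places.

test statistic = 0.300

SE = σ/√n = 8/√25 = 1.6000
z = (x̄−μ₀)/SE = (71.48−71)/1.6000 = 0.3000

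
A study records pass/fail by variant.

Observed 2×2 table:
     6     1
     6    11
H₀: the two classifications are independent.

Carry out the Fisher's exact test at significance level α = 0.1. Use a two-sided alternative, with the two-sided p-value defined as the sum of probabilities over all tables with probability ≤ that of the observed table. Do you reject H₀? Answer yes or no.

Margins: r₁=7, r₂=17, c₁=12, c₂=12, n=24
p_obs = C(7,6)·C(17,6)/C(24,12); sum pmf over tables with pmf ≤ p_obs
p-value (two-sided) = 0.06865
At α=0.1: p < α → reject H₀

reject H₀: yes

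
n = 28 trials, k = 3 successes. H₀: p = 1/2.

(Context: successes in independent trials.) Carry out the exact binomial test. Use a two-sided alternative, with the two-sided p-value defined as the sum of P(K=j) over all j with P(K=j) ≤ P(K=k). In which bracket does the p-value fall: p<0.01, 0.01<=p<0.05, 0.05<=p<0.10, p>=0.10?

p-value bracket: p<0.01

Exact binomial: n=28, k=3, p₀=1/2=0.5000
P(X=j) = C(n,j)·p₀^j·(1−p₀)^(n−j); p = Σ P(X=j) over j with P(X=j) ≤ P(X=3)
p-value (two-sided) = 0.00003
→ bracket: p<0.01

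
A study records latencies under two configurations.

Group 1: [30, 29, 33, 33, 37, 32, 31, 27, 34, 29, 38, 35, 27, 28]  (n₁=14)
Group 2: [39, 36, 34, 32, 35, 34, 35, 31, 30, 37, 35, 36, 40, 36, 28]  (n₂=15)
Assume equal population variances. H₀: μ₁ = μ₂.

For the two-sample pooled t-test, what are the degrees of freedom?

degrees of freedom = 27

df = n₁ + n₂ − 2 = 14 + 15 − 2 = 27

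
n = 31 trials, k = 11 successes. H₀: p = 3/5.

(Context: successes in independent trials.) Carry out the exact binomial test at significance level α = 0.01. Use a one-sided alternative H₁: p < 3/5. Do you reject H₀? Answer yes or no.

reject H₀: yes

Exact binomial: n=31, k=11, p₀=3/5=0.6000
P(X≤11) from Σ C(n,i)·p₀^i·(1−p₀)^(n−i)
p-value (one-sided, H₁ less) = 0.00503
At α=0.01: p < α → reject H₀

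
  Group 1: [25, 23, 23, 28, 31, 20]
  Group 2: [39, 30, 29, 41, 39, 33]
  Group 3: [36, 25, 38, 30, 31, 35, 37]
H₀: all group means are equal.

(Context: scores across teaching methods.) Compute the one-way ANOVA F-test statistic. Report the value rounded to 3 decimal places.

Group means [25.00, 35.17, 33.14], grand mean 31.211
SSB = Σnᵢ(x̄ᵢ−x̄)² = 351.467; SSW = ΣΣ(x−x̄ᵢ)² = 341.690
MSB = 351.467/2 = 175.7337; MSW = 341.690/16 = 21.3557
F = MSB/MSW = 8.2289
df = (2, 16)

test statistic = 8.229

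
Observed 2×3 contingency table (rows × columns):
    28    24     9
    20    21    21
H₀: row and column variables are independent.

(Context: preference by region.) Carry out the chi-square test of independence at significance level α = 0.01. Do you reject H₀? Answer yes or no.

reject H₀: no

Row totals [61, 62], col totals [48, 45, 30], n=123
χ² = (28−23.80)²/23.80 + (24−22.32)²/22.32 + (9−14.88)²/14.88 + (20−24.20)²/24.20 + (21−22.68)²/22.68 + (21−15.12)²/15.12 = 6.3256
df = 2
p-value (upper-tail) = 0.04231
At α=0.01: p ≥ α → fail to reject H₀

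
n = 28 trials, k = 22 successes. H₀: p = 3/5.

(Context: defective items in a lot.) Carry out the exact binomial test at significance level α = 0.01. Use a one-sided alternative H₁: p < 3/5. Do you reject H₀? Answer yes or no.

reject H₀: no

Exact binomial: n=28, k=22, p₀=3/5=0.6000
P(X≤22) from Σ C(n,i)·p₀^i·(1−p₀)^(n−i)
p-value (one-sided, H₁ less) = 0.98886
At α=0.01: p ≥ α → fail to reject H₀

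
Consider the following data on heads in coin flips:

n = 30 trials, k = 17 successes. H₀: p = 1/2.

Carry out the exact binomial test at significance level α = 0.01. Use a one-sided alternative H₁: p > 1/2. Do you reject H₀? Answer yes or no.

reject H₀: no

Exact binomial: n=30, k=17, p₀=1/2=0.5000
P(X≥17) from Σ C(n,i)·p₀^i·(1−p₀)^(n−i)
p-value (one-sided, H₁ greater) = 0.29233
At α=0.01: p ≥ α → fail to reject H₀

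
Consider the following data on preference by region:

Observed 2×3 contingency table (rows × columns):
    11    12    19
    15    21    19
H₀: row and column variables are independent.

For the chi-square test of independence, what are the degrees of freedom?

df = (r−1)(c−1) = (2−1)·(3−1) = 2

degrees of freedom = 2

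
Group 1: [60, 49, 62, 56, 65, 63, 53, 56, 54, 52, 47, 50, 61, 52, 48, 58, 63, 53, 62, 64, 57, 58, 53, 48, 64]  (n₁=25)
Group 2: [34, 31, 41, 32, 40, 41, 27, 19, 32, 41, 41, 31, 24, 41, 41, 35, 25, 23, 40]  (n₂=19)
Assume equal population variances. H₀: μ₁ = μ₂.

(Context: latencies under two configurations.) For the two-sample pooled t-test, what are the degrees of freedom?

df = n₁ + n₂ − 2 = 25 + 19 − 2 = 42

degrees of freedom = 42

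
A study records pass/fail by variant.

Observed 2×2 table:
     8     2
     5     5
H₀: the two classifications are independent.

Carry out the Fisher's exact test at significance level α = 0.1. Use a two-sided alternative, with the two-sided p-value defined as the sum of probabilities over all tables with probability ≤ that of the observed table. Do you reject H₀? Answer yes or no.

reject H₀: no

Margins: r₁=10, r₂=10, c₁=13, c₂=7, n=20
p_obs = C(10,8)·C(10,5)/C(20,13); sum pmf over tables with pmf ≤ p_obs
p-value (two-sided) = 0.34985
At α=0.1: p ≥ α → fail to reject H₀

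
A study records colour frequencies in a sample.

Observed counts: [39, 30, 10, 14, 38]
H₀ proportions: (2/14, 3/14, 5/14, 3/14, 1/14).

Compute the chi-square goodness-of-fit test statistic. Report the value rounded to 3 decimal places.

n = 131; E_i = n·p_i = [18.71, 28.07, 46.79, 28.07, 9.36]
χ² = (39−18.71)²/18.71 + (30−28.07)²/28.07 + (10−46.79)²/46.79 + (14−28.07)²/28.07 + (38−9.36)²/9.36 = 145.7761
df = 4

test statistic = 145.776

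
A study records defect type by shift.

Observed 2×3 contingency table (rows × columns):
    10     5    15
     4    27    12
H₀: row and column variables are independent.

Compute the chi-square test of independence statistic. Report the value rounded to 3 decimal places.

Row totals [30, 43], col totals [14, 32, 27], n=73
χ² = (10−5.75)²/5.75 + (5−13.15)²/13.15 + (15−11.10)²/11.10 + (4−8.25)²/8.25 + (27−18.85)²/18.85 + (12−15.90)²/15.90 = 16.2294
df = 2

test statistic = 16.229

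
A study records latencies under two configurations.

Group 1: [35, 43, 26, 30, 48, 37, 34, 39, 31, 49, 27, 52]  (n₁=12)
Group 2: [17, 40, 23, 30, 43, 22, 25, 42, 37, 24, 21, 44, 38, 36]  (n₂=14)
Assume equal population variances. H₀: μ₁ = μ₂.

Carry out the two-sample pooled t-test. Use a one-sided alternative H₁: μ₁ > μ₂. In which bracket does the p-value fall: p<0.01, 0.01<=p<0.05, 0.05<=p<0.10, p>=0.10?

x̄₁=37.583, s₁=8.764, n₁=12
x̄₂=31.571, s₂=9.395, n₂=14
s_p² = [11·8.764² + 13·9.395²]/24 = 83.0144
SE = √(s_p²·(1/12+1/14)) = 3.5843
t = (37.583−31.571)/3.5843 = 1.6773
df = 24
p-value (one-sided, H₁ greater) = 0.05323
→ bracket: 0.05<=p<0.10

p-value bracket: 0.05<=p<0.10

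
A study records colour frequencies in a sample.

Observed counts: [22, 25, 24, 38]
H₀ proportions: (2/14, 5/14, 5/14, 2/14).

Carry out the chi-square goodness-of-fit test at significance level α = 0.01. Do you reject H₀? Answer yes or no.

reject H₀: yes

n = 109; E_i = n·p_i = [15.57, 38.93, 38.93, 15.57]
χ² = (22−15.57)²/15.57 + (25−38.93)²/38.93 + (24−38.93)²/38.93 + (38−15.57)²/15.57 = 45.6679
df = 3
p-value (upper-tail) = 0.00000
At α=0.01: p < α → reject H₀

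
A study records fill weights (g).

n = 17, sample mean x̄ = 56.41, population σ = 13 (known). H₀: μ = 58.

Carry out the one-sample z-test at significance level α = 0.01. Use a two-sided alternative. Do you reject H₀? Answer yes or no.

reject H₀: no

SE = σ/√n = 13/√17 = 3.1530
z = (x̄−μ₀)/SE = (56.41−58)/3.1530 = -0.5043
p-value (two-sided) = 0.61406
At α=0.01: p ≥ α → fail to reject H₀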